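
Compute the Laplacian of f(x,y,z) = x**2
2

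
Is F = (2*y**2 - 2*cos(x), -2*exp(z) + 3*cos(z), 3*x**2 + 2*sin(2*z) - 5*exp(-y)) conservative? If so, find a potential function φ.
No, ∇×F = (2*exp(z) + 3*sin(z) + 5*exp(-y), -6*x, -4*y) ≠ 0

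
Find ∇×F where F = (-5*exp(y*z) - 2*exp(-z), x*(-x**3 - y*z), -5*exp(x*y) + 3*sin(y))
(x*y - 5*x*exp(x*y) + 3*cos(y), (5*y*(exp(x*y) - exp(y*z))*exp(z) + 2)*exp(-z), -4*x**3 - y*z + 5*z*exp(y*z))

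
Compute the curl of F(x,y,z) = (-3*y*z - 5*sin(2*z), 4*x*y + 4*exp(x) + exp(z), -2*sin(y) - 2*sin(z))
(-exp(z) - 2*cos(y), -3*y - 10*cos(2*z), 4*y + 3*z + 4*exp(x))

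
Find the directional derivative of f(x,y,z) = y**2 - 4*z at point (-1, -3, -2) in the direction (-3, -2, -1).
8*sqrt(14)/7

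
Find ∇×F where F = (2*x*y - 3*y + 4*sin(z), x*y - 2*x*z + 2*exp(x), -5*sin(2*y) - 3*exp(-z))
(2*x - 10*cos(2*y), 4*cos(z), -2*x + y - 2*z + 2*exp(x) + 3)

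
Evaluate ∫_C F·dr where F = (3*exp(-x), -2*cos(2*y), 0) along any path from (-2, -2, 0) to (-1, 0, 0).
-3*E - sin(4) + 3*exp(2)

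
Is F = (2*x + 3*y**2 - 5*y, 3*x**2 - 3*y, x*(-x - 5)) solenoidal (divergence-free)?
No, ∇·F = -1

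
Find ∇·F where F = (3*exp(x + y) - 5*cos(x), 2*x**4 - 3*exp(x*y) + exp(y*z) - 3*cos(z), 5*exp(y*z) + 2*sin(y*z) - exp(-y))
-3*x*exp(x*y) + 5*y*exp(y*z) + 2*y*cos(y*z) + z*exp(y*z) + 3*exp(x + y) + 5*sin(x)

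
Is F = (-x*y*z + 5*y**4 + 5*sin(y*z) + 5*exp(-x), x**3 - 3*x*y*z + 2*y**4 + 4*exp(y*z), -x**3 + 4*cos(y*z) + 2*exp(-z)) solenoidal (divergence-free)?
No, ∇·F = -3*x*z + 8*y**3 - y*z - 4*y*sin(y*z) + 4*z*exp(y*z) - 2*exp(-z) - 5*exp(-x)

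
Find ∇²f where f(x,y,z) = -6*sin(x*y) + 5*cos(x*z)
6*x**2*sin(x*y) - 5*x**2*cos(x*z) + 6*y**2*sin(x*y) - 5*z**2*cos(x*z)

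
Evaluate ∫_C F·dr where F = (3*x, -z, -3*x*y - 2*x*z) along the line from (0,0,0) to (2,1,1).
13/6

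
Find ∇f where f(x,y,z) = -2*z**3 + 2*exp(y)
(0, 2*exp(y), -6*z**2)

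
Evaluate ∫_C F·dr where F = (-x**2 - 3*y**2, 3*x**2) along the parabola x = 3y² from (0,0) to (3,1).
-81/10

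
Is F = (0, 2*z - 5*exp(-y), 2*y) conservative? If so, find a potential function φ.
Yes, F is conservative. φ = 2*y*z + 5*exp(-y)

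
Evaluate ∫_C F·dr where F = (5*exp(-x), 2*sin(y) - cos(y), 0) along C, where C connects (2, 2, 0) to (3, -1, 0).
-2*cos(1) + 2*cos(2) - 5*exp(-3) + 5*exp(-2) + sin(1) + sin(2)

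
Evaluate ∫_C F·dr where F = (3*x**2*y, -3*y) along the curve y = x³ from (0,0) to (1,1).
-1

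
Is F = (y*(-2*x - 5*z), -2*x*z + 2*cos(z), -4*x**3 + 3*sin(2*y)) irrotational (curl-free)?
No, ∇×F = (2*x + 2*sin(z) + 6*cos(2*y), 12*x**2 - 5*y, 2*x + 3*z)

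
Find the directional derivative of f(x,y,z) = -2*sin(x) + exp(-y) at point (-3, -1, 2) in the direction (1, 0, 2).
-2*sqrt(5)*cos(3)/5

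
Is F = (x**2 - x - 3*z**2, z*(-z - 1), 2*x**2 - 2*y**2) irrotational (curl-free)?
No, ∇×F = (-4*y + 2*z + 1, -4*x - 6*z, 0)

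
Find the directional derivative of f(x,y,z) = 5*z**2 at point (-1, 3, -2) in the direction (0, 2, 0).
0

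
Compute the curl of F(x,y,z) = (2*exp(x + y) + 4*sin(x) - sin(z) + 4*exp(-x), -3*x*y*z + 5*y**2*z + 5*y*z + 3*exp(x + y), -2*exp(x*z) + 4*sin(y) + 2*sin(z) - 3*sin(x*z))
(3*x*y - 5*y**2 - 5*y + 4*cos(y), 2*z*exp(x*z) + 3*z*cos(x*z) - cos(z), -3*y*z + exp(x + y))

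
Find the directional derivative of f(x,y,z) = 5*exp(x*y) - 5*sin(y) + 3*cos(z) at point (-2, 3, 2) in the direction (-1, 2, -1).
sqrt(6)*(-35 + 3*exp(6)*sin(2) - 10*exp(6)*cos(3))*exp(-6)/6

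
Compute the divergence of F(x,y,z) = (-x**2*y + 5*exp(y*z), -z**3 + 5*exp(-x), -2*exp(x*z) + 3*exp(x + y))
2*x*(-y - exp(x*z))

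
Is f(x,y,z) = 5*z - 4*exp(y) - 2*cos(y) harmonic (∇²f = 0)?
No, ∇²f = -4*exp(y) + 2*cos(y)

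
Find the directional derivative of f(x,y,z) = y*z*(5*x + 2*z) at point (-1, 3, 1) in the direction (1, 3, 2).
0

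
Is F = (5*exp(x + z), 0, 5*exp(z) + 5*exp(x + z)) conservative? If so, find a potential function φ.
Yes, F is conservative. φ = 5*exp(z) + 5*exp(x + z)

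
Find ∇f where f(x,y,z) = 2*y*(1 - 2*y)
(0, 2 - 8*y, 0)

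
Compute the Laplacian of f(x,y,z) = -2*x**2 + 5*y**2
6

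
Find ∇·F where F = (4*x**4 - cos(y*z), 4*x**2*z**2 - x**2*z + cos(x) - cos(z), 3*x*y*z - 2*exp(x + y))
x*(16*x**2 + 3*y)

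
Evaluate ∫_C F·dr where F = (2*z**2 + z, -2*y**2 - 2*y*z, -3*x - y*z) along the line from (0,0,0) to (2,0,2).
4/3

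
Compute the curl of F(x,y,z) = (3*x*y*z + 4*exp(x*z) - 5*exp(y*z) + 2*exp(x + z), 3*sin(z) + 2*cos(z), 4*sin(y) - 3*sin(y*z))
(-3*z*cos(y*z) + 2*sin(z) + 4*cos(y) - 3*cos(z), 3*x*y + 4*x*exp(x*z) - 5*y*exp(y*z) + 2*exp(x + z), z*(-3*x + 5*exp(y*z)))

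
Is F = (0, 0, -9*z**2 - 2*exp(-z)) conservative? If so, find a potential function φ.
Yes, F is conservative. φ = -3*z**3 + 2*exp(-z)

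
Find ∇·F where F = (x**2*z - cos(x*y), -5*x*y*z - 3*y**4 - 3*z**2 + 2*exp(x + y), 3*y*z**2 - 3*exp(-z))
-3*x*z - 12*y**3 + 6*y*z + y*sin(x*y) + 2*exp(x + y) + 3*exp(-z)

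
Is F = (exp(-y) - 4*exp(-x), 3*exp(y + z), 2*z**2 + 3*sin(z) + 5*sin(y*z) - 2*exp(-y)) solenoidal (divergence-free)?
No, ∇·F = 5*y*cos(y*z) + 4*z + 3*exp(y + z) + 3*cos(z) + 4*exp(-x)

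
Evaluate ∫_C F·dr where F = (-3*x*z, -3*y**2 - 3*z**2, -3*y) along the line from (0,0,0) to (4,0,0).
0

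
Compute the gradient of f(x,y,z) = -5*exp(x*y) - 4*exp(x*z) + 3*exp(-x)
(-5*y*exp(x*y) - 4*z*exp(x*z) - 3*exp(-x), -5*x*exp(x*y), -4*x*exp(x*z))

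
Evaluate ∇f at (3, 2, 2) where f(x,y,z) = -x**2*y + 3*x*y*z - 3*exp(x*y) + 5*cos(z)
(-6*exp(6), 9 - 9*exp(6), 18 - 5*sin(2))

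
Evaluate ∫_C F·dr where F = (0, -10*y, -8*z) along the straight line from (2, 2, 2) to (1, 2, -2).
0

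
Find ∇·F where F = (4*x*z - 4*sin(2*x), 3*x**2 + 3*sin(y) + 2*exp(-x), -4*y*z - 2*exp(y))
-4*y + 4*z - 8*cos(2*x) + 3*cos(y)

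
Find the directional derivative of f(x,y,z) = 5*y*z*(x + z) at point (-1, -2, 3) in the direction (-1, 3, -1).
170*sqrt(11)/11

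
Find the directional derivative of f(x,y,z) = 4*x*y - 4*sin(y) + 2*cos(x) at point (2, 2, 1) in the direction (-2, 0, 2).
sqrt(2)*(-4 + sin(2))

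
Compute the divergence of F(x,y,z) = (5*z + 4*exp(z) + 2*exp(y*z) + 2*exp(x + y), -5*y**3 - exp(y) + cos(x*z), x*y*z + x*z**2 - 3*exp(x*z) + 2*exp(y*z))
x*y + 2*x*z - 3*x*exp(x*z) - 15*y**2 + 2*y*exp(y*z) - exp(y) + 2*exp(x + y)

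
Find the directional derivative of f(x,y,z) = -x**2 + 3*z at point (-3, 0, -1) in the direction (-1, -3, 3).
3*sqrt(19)/19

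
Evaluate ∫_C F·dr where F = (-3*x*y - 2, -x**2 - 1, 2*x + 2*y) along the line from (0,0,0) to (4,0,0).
-8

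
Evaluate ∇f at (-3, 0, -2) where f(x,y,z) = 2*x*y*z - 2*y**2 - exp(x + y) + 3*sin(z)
(-exp(-3), 12 - exp(-3), 3*cos(2))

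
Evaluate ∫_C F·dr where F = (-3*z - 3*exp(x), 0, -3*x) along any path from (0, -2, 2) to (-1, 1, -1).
-3*exp(-1)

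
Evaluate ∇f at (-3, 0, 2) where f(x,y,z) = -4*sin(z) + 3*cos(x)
(3*sin(3), 0, -4*cos(2))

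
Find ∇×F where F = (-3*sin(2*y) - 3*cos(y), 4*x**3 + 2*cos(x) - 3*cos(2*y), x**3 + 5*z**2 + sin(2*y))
(2*cos(2*y), -3*x**2, 12*x**2 - 2*sin(x) - 3*sin(y) + 6*cos(2*y))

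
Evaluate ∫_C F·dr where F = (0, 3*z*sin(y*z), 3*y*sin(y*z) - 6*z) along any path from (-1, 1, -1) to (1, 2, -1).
-3*cos(2) + 3*cos(1)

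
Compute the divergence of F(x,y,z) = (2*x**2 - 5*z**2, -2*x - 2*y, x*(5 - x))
4*x - 2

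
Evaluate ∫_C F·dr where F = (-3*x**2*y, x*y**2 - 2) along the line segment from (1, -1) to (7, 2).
-753/2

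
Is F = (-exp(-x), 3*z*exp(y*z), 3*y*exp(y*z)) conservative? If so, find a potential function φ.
Yes, F is conservative. φ = 3*exp(y*z) + exp(-x)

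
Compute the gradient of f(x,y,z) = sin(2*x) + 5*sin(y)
(2*cos(2*x), 5*cos(y), 0)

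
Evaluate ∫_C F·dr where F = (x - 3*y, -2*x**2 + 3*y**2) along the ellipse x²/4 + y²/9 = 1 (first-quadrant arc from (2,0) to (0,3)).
9 + 9*pi/2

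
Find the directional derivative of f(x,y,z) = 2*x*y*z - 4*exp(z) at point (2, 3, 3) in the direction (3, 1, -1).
2*sqrt(11)*(27 + 2*exp(3))/11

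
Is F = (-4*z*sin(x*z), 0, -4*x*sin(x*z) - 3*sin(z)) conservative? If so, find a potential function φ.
Yes, F is conservative. φ = 3*cos(z) + 4*cos(x*z)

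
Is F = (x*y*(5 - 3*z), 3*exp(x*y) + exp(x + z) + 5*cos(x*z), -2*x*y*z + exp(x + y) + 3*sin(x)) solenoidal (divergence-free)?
No, ∇·F = -2*x*y + 3*x*exp(x*y) - y*(3*z - 5)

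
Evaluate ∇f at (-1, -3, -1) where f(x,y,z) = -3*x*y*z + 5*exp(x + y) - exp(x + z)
(-9 - exp(-2) + 5*exp(-4), -3 + 5*exp(-4), -9 - exp(-2))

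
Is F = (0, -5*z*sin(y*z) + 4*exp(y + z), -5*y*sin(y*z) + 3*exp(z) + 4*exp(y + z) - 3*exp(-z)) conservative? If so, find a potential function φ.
Yes, F is conservative. φ = 3*exp(z) + 4*exp(y + z) + 5*cos(y*z) + 3*exp(-z)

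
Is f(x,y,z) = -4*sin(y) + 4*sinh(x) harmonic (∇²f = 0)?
No, ∇²f = 4*sin(y) + 4*sinh(x)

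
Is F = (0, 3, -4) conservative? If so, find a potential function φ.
Yes, F is conservative. φ = 3*y - 4*z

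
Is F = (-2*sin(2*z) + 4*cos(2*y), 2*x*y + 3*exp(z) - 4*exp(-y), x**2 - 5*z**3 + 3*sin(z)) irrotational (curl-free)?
No, ∇×F = (-3*exp(z), -2*x - 4*cos(2*z), 2*y + 8*sin(2*y))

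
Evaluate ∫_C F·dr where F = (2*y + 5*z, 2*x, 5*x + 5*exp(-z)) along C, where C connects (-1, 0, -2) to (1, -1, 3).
-5*exp(-3) + 3 + 5*exp(2)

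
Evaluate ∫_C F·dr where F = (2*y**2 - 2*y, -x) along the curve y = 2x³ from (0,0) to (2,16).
744/7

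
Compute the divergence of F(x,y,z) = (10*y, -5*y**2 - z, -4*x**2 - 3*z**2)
-10*y - 6*z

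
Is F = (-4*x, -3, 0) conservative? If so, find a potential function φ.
Yes, F is conservative. φ = -2*x**2 - 3*y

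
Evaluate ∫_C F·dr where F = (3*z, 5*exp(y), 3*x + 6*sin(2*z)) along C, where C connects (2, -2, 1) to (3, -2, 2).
3*cos(2) - 3*cos(4) + 12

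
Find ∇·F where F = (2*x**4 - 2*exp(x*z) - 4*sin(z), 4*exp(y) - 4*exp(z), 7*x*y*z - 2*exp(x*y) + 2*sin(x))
8*x**3 + 7*x*y - 2*z*exp(x*z) + 4*exp(y)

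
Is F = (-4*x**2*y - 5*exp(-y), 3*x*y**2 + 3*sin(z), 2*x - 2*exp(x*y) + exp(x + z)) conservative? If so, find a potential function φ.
No, ∇×F = (-2*x*exp(x*y) - 3*cos(z), 2*y*exp(x*y) - exp(x + z) - 2, 4*x**2 + 3*y**2 - 5*exp(-y)) ≠ 0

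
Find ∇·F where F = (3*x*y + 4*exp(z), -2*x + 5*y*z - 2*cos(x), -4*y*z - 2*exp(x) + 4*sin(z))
-y + 5*z + 4*cos(z)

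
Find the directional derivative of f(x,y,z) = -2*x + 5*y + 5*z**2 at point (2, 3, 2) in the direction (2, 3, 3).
71*sqrt(22)/22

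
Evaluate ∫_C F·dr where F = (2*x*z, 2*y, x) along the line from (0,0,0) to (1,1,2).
10/3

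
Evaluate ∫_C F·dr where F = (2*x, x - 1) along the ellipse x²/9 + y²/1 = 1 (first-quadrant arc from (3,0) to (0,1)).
-10 + 3*pi/4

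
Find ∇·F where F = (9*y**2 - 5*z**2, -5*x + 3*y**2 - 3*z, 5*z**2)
6*y + 10*z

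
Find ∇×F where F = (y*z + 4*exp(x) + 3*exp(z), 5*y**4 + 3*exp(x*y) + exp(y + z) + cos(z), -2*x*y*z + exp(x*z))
(-2*x*z - exp(y + z) + sin(z), 2*y*z + y - z*exp(x*z) + 3*exp(z), 3*y*exp(x*y) - z)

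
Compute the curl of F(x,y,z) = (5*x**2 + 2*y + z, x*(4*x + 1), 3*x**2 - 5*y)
(-5, 1 - 6*x, 8*x - 1)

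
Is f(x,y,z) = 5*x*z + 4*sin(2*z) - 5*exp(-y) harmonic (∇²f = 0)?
No, ∇²f = -16*sin(2*z) - 5*exp(-y)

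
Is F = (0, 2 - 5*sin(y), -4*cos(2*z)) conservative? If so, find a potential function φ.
Yes, F is conservative. φ = 2*y - 2*sin(2*z) + 5*cos(y)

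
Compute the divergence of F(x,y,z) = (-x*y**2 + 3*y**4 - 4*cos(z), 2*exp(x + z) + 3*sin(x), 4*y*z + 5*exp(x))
y*(4 - y)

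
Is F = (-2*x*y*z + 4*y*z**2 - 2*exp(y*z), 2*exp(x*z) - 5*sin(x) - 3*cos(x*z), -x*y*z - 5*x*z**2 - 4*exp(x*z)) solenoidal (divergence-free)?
No, ∇·F = -x*y - 10*x*z - 4*x*exp(x*z) - 2*y*z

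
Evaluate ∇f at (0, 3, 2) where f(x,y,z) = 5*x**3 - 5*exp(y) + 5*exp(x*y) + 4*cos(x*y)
(15, -5*exp(3), 0)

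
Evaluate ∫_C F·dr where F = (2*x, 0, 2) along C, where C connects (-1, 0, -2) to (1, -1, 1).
6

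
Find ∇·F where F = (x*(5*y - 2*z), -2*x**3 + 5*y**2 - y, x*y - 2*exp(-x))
15*y - 2*z - 1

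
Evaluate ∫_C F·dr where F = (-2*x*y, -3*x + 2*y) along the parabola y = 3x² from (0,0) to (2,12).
72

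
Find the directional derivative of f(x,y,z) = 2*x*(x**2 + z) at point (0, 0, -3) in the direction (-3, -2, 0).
18*sqrt(13)/13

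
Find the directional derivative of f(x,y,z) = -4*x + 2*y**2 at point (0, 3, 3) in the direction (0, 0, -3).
0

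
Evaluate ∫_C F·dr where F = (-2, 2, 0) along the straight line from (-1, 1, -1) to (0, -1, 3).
-6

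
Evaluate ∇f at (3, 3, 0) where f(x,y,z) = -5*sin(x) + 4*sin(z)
(-5*cos(3), 0, 4)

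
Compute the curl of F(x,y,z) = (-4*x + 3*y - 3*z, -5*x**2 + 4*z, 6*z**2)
(-4, -3, -10*x - 3)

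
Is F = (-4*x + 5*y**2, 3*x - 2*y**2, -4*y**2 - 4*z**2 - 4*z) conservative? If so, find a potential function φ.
No, ∇×F = (-8*y, 0, 3 - 10*y) ≠ 0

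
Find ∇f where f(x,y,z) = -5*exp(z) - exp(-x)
(exp(-x), 0, -5*exp(z))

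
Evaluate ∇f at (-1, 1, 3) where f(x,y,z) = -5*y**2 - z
(0, -10, -1)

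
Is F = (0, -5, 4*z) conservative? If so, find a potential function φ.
Yes, F is conservative. φ = -5*y + 2*z**2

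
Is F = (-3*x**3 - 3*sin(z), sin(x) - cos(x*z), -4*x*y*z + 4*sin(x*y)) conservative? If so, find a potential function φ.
No, ∇×F = (x*(-4*z - sin(x*z) + 4*cos(x*y)), 4*y*z - 4*y*cos(x*y) - 3*cos(z), z*sin(x*z) + cos(x)) ≠ 0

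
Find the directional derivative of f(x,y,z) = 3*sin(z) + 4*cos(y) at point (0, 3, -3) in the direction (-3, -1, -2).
sqrt(14)*(2*sin(3) - 3*cos(3))/7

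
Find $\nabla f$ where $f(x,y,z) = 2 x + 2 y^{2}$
(2, 4*y, 0)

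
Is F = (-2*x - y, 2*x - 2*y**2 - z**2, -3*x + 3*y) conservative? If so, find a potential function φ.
No, ∇×F = (2*z + 3, 3, 3) ≠ 0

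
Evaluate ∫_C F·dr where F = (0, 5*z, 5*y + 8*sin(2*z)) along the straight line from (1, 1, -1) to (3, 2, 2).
4*cos(2) - 4*cos(4) + 25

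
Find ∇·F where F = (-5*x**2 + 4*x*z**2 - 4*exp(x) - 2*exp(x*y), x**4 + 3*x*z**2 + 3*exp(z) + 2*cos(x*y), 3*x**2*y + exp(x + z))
-2*x*sin(x*y) - 10*x - 2*y*exp(x*y) + 4*z**2 - 4*exp(x) + exp(x + z)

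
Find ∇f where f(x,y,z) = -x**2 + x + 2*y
(1 - 2*x, 2, 0)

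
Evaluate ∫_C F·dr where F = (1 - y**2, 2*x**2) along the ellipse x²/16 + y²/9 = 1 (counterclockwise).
0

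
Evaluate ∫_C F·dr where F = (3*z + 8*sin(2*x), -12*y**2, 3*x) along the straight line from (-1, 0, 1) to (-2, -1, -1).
4*cos(2) - 4*cos(4) + 13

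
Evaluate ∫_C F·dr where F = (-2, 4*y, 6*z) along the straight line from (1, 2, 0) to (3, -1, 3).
17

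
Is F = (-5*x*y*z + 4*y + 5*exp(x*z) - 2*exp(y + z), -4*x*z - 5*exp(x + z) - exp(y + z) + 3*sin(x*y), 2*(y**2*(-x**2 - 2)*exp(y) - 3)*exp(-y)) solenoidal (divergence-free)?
No, ∇·F = 3*x*cos(x*y) - 5*y*z + 5*z*exp(x*z) - exp(y + z)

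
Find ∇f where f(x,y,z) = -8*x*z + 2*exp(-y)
(-8*z, -2*exp(-y), -8*x)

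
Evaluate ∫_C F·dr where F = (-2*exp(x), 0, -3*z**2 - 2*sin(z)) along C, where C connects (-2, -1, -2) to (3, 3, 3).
-2*exp(3) - 35 + 2*cos(3) + 2*exp(-2) - 2*cos(2)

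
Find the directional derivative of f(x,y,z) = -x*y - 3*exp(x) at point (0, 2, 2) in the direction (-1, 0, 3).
sqrt(10)/2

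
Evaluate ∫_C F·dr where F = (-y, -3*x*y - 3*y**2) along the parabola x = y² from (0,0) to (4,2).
-76/3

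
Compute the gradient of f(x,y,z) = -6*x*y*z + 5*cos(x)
(-6*y*z - 5*sin(x), -6*x*z, -6*x*y)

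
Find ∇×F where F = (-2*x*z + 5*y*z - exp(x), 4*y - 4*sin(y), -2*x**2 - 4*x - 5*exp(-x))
(0, 2*x + 5*y + 4 - 5*exp(-x), -5*z)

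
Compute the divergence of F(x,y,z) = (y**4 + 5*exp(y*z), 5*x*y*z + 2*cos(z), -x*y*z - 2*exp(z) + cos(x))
-x*y + 5*x*z - 2*exp(z)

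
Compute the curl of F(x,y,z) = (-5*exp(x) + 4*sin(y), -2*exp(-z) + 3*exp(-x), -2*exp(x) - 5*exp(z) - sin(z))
(-2*exp(-z), 2*exp(x), -4*cos(y) - 3*exp(-x))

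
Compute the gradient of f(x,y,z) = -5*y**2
(0, -10*y, 0)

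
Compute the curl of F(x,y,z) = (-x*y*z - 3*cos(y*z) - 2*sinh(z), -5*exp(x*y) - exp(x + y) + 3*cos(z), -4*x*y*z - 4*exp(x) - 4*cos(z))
(-4*x*z + 3*sin(z), -x*y + 4*y*z + 3*y*sin(y*z) + 4*exp(x) - 2*cosh(z), x*z - 5*y*exp(x*y) - 3*z*sin(y*z) - exp(x + y))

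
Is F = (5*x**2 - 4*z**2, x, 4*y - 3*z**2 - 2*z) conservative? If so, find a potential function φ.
No, ∇×F = (4, -8*z, 1) ≠ 0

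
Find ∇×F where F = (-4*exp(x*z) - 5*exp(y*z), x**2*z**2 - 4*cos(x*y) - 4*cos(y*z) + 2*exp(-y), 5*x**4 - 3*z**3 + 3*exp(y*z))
(-2*x**2*z - 4*y*sin(y*z) + 3*z*exp(y*z), -20*x**3 - 4*x*exp(x*z) - 5*y*exp(y*z), 2*x*z**2 + 4*y*sin(x*y) + 5*z*exp(y*z))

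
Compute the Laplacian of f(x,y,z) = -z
0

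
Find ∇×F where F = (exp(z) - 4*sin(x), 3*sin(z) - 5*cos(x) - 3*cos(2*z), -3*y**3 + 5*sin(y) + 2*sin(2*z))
(-9*y**2 - 6*sin(2*z) + 5*cos(y) - 3*cos(z), exp(z), 5*sin(x))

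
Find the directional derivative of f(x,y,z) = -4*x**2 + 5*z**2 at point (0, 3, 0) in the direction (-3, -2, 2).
0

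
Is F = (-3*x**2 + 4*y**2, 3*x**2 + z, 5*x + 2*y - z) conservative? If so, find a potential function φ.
No, ∇×F = (1, -5, 6*x - 8*y) ≠ 0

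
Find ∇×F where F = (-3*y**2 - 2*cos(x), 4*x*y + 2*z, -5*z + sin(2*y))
(2*cos(2*y) - 2, 0, 10*y)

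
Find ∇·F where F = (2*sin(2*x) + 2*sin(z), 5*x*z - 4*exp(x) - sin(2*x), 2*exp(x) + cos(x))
4*cos(2*x)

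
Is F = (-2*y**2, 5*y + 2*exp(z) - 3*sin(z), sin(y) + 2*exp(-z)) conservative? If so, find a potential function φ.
No, ∇×F = (-2*exp(z) + cos(y) + 3*cos(z), 0, 4*y) ≠ 0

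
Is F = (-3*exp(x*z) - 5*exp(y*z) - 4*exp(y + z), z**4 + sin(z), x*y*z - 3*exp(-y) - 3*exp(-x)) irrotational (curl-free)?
No, ∇×F = (x*z - 4*z**3 - cos(z) + 3*exp(-y), -3*x*exp(x*z) - y*z - 5*y*exp(y*z) - 4*exp(y + z) - 3*exp(-x), 5*z*exp(y*z) + 4*exp(y + z))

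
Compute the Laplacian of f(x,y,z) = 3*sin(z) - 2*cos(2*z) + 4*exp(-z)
-3*sin(z) + 8*cos(2*z) + 4*exp(-z)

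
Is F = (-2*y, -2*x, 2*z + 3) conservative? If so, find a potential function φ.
Yes, F is conservative. φ = -2*x*y + z**2 + 3*z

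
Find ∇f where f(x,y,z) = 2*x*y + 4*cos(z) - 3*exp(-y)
(2*y, 2*x + 3*exp(-y), -4*sin(z))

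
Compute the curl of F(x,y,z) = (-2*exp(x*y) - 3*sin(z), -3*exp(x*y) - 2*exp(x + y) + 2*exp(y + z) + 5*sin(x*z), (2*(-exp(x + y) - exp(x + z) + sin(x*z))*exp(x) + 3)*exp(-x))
(-5*x*cos(x*z) - 2*exp(x + y) - 2*exp(y + z), (2*(-z*cos(x*z) + exp(x + y) + exp(x + z))*exp(x) - 3*exp(x)*cos(z) + 3)*exp(-x), 2*x*exp(x*y) - 3*y*exp(x*y) + 5*z*cos(x*z) - 2*exp(x + y))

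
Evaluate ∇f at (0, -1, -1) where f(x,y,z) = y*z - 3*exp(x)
(-3, -1, -1)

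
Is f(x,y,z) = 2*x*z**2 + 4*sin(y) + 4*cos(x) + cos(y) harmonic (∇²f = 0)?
No, ∇²f = 4*x - 4*sin(y) - 4*cos(x) - cos(y)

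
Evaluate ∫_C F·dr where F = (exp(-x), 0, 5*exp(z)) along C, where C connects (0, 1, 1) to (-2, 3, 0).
-5*E - exp(2) + 6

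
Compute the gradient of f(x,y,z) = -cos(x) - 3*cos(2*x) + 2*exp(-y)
((12*cos(x) + 1)*sin(x), -2*exp(-y), 0)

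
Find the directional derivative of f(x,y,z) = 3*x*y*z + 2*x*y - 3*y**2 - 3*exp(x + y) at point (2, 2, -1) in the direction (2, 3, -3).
sqrt(22)*(-15*exp(4) - 82)/22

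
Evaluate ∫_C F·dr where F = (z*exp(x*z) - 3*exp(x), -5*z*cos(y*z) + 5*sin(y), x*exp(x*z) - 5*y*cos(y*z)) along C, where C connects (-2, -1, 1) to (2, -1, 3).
-3*exp(2) - 5*sin(1) + 2*exp(-2) + 5*sin(3) + exp(6)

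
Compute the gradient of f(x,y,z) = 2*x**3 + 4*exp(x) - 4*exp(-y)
(6*x**2 + 4*exp(x), 4*exp(-y), 0)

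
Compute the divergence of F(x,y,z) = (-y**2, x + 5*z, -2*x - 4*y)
0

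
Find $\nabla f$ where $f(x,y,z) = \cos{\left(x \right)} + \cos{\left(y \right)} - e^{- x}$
(-sin(x) + exp(-x), -sin(y), 0)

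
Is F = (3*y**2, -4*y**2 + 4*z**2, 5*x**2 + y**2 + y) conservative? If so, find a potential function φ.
No, ∇×F = (2*y - 8*z + 1, -10*x, -6*y) ≠ 0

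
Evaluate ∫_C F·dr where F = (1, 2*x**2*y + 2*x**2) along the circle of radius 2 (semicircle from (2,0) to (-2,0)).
-4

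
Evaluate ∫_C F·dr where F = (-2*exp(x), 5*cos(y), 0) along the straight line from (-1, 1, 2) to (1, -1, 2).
-10*sin(1) - 2*E + 2*exp(-1)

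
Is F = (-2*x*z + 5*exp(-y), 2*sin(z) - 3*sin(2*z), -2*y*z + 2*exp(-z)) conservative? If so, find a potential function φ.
No, ∇×F = (-2*z - 2*cos(z) + 6*cos(2*z), -2*x, 5*exp(-y)) ≠ 0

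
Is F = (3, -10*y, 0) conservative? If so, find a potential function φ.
Yes, F is conservative. φ = 3*x - 5*y**2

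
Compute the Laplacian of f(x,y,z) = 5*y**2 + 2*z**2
14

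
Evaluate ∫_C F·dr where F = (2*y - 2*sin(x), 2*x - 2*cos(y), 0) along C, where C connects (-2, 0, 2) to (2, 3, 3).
12 - 2*sin(3)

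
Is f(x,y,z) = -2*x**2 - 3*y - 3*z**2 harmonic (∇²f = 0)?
No, ∇²f = -10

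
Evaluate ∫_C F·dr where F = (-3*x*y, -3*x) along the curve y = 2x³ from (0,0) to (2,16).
-552/5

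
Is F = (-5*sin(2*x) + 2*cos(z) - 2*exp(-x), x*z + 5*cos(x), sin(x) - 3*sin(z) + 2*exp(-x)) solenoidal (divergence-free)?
No, ∇·F = -10*cos(2*x) - 3*cos(z) + 2*exp(-x)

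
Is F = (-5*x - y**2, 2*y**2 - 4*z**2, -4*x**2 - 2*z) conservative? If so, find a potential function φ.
No, ∇×F = (8*z, 8*x, 2*y) ≠ 0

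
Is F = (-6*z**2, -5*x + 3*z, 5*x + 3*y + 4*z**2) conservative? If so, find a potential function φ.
No, ∇×F = (0, -12*z - 5, -5) ≠ 0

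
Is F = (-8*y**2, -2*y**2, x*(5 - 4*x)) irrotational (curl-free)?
No, ∇×F = (0, 8*x - 5, 16*y)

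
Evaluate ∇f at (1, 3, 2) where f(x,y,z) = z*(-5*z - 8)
(0, 0, -28)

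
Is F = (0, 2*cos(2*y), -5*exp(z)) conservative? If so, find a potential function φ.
Yes, F is conservative. φ = -5*exp(z) + sin(2*y)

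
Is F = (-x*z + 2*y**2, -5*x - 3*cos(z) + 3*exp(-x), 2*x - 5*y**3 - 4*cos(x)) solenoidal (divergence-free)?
No, ∇·F = -z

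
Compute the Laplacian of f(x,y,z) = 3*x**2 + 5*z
6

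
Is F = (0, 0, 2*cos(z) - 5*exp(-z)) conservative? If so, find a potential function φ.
Yes, F is conservative. φ = 2*sin(z) + 5*exp(-z)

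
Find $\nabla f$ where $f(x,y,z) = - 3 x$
(-3, 0, 0)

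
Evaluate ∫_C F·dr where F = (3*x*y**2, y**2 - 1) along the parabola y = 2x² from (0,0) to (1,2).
8/3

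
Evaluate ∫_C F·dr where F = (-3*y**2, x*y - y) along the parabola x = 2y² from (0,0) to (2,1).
-3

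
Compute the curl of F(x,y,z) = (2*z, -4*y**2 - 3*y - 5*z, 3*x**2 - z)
(5, 2 - 6*x, 0)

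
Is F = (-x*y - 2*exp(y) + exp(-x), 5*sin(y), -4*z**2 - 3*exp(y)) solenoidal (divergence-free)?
No, ∇·F = -y - 8*z + 5*cos(y) - exp(-x)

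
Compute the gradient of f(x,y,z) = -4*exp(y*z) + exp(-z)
(0, -4*z*exp(y*z), -4*y*exp(y*z) - exp(-z))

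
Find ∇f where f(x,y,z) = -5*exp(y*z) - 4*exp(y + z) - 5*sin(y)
(0, -5*z*exp(y*z) - 4*exp(y + z) - 5*cos(y), -5*y*exp(y*z) - 4*exp(y + z))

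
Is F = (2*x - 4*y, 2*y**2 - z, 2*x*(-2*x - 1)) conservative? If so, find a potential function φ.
No, ∇×F = (1, 8*x + 2, 4) ≠ 0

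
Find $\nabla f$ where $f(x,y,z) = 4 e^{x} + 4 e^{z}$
(4*exp(x), 0, 4*exp(z))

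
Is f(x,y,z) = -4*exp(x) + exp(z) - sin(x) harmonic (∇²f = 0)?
No, ∇²f = -4*exp(x) + exp(z) + sin(x)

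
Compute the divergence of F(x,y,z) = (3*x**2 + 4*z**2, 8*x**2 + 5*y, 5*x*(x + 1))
6*x + 5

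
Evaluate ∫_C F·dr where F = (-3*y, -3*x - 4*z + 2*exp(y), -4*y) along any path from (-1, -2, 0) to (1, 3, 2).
-27 - 2*exp(-2) + 2*exp(3)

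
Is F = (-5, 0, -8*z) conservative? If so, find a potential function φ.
Yes, F is conservative. φ = -5*x - 4*z**2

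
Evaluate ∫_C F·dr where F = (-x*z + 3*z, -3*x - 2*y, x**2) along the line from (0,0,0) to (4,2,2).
-4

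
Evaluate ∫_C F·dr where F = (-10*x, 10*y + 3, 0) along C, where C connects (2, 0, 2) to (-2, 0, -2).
0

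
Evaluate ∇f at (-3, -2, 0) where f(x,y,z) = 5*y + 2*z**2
(0, 5, 0)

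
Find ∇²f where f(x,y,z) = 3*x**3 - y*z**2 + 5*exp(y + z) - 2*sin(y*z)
18*x + 2*y**2*sin(y*z) - 2*y + 2*z**2*sin(y*z) + 10*exp(y + z)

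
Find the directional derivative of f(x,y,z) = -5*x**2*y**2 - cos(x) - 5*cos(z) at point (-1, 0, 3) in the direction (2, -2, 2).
sqrt(3)*(-sin(1) + 5*sin(3))/3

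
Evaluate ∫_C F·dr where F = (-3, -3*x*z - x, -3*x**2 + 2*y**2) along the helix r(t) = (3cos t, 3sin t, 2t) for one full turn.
27*pi*(-2*pi - 1)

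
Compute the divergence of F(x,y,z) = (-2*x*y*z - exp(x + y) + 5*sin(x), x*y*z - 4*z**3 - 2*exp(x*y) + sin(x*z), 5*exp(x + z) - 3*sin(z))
x*z - 2*x*exp(x*y) - 2*y*z - exp(x + y) + 5*exp(x + z) + 5*cos(x) - 3*cos(z)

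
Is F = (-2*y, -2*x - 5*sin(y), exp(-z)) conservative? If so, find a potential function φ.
Yes, F is conservative. φ = -2*x*y + 5*cos(y) - exp(-z)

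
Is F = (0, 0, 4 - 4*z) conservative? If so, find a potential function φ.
Yes, F is conservative. φ = 2*z*(2 - z)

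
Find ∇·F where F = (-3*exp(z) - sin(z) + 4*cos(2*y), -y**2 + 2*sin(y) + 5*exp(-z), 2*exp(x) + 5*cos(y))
-2*y + 2*cos(y)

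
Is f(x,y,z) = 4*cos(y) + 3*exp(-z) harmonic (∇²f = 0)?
No, ∇²f = -4*cos(y) + 3*exp(-z)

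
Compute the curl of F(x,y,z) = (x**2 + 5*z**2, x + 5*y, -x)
(0, 10*z + 1, 1)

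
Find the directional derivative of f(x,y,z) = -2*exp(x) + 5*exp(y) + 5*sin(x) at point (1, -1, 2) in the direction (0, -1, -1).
-5*sqrt(2)*exp(-1)/2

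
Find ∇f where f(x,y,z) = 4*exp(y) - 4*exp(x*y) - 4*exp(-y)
(-4*y*exp(x*y), -4*x*exp(x*y) + 4*exp(y) + 4*exp(-y), 0)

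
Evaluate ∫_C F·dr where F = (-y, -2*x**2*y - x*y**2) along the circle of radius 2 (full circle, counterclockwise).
0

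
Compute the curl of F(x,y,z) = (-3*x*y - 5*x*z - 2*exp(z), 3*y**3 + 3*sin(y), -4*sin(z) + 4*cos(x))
(0, -5*x - 2*exp(z) + 4*sin(x), 3*x)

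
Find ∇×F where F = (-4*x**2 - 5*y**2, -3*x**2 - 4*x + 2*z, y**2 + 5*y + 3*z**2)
(2*y + 3, 0, -6*x + 10*y - 4)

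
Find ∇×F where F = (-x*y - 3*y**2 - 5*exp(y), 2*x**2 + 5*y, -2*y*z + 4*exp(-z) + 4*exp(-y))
(-2*z - 4*exp(-y), 0, 5*x + 6*y + 5*exp(y))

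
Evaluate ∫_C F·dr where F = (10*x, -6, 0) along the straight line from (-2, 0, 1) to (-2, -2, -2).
12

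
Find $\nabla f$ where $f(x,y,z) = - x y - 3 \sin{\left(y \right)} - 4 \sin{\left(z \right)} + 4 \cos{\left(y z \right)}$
(-y, -x - 4*z*sin(y*z) - 3*cos(y), -4*y*sin(y*z) - 4*cos(z))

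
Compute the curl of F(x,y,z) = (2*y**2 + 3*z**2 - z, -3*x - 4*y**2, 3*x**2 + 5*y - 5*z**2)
(5, -6*x + 6*z - 1, -4*y - 3)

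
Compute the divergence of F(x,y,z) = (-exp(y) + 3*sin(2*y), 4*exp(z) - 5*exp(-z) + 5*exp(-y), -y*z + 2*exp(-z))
-y - 2*exp(-z) - 5*exp(-y)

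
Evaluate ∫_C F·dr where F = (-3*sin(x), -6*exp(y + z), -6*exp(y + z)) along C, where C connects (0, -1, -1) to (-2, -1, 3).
-12*sinh(2) - 3 + 3*cos(2)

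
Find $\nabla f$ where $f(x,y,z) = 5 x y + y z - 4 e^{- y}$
(5*y, 5*x + z + 4*exp(-y), y)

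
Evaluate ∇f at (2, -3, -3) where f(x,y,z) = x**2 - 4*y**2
(4, 24, 0)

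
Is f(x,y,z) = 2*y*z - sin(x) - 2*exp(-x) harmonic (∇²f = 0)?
No, ∇²f = sin(x) - 2*exp(-x)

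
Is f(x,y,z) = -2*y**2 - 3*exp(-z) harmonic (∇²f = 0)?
No, ∇²f = -4 - 3*exp(-z)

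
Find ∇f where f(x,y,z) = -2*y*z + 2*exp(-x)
(-2*exp(-x), -2*z, -2*y)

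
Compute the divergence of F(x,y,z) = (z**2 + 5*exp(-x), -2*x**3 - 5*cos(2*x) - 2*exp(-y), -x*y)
2*exp(-y) - 5*exp(-x)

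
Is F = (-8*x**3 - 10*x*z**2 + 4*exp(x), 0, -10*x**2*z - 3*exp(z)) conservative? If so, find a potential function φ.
Yes, F is conservative. φ = -2*x**4 - 5*x**2*z**2 + 4*exp(x) - 3*exp(z)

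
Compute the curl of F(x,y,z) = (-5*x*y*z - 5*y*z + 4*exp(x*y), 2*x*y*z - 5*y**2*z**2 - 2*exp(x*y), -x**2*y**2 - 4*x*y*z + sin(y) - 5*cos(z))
(-2*x**2*y - 2*x*y - 4*x*z + 10*y**2*z + cos(y), y*(2*x*y - 5*x + 4*z - 5), 5*x*z - 4*x*exp(x*y) + 2*y*z - 2*y*exp(x*y) + 5*z)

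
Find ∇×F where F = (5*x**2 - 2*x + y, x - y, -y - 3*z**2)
(-1, 0, 0)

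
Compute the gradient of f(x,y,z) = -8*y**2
(0, -16*y, 0)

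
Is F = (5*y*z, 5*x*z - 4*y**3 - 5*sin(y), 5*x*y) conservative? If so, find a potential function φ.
Yes, F is conservative. φ = 5*x*y*z - y**4 + 5*cos(y)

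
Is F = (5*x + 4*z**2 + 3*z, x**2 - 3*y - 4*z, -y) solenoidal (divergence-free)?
No, ∇·F = 2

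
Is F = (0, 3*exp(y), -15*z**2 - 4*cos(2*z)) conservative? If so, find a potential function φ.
Yes, F is conservative. φ = -5*z**3 + 3*exp(y) - 2*sin(2*z)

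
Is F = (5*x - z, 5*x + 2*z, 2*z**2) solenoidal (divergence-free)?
No, ∇·F = 4*z + 5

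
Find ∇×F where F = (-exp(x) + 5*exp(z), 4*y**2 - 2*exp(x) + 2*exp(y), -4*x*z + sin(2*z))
(0, 4*z + 5*exp(z), -2*exp(x))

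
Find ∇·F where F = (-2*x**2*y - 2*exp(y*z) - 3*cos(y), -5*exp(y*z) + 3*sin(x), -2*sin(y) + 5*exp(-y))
-4*x*y - 5*z*exp(y*z)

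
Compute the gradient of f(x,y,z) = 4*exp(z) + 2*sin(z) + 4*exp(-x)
(-4*exp(-x), 0, 4*exp(z) + 2*cos(z))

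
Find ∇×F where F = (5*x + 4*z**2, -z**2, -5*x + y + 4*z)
(2*z + 1, 8*z + 5, 0)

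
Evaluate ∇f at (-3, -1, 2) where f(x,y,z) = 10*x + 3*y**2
(10, -6, 0)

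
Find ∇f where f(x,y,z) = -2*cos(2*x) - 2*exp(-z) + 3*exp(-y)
(4*sin(2*x), -3*exp(-y), 2*exp(-z))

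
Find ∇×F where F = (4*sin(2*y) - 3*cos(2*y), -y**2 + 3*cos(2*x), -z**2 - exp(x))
(0, exp(x), -6*sin(2*x) - 6*sin(2*y) - 8*cos(2*y))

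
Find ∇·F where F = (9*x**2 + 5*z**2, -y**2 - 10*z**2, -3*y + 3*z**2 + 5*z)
18*x - 2*y + 6*z + 5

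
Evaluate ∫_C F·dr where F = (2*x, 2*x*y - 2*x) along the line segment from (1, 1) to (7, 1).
48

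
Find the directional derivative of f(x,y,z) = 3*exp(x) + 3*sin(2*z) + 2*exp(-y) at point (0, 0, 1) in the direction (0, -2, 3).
2*sqrt(13)*(9*cos(2) + 2)/13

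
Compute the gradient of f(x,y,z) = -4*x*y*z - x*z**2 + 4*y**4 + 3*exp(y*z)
(z*(-4*y - z), -4*x*z + 16*y**3 + 3*z*exp(y*z), -4*x*y - 2*x*z + 3*y*exp(y*z))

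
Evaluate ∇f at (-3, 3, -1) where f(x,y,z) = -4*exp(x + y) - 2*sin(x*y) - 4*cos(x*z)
(-4 - 4*sin(3) - 6*cos(9), 6*cos(9) - 4, -12*sin(3))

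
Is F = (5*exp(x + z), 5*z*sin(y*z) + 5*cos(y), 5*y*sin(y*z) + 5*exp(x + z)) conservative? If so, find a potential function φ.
Yes, F is conservative. φ = 5*exp(x + z) + 5*sin(y) - 5*cos(y*z)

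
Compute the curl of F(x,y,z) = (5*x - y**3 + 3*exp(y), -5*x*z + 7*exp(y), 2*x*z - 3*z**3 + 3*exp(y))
(5*x + 3*exp(y), -2*z, 3*y**2 - 5*z - 3*exp(y))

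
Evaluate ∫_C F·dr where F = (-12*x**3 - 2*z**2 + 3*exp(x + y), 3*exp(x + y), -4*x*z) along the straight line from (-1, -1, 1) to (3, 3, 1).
-248 - 3*exp(-2) + 3*exp(6)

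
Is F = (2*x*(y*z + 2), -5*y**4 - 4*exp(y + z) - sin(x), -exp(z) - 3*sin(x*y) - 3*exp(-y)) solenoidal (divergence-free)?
No, ∇·F = -20*y**3 + 2*y*z - exp(z) - 4*exp(y + z) + 4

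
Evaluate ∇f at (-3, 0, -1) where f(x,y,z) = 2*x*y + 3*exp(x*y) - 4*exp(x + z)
(-4*exp(-4), -15, -4*exp(-4))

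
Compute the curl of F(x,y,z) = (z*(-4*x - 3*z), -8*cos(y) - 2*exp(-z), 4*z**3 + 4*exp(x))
(-2*exp(-z), -4*x - 6*z - 4*exp(x), 0)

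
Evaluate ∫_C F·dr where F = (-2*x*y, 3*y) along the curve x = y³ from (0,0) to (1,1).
9/14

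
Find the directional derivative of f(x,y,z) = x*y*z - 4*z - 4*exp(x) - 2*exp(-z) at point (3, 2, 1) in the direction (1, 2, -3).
sqrt(14)*(-2*exp(4) - 3 + E)*exp(-1)/7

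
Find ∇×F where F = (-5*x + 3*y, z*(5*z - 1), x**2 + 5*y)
(6 - 10*z, -2*x, -3)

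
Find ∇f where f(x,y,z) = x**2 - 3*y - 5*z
(2*x, -3, -5)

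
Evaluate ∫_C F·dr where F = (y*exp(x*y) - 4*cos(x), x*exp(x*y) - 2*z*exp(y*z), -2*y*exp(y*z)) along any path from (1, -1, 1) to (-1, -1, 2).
-2*exp(-2) + exp(-1) + E + 8*sin(1)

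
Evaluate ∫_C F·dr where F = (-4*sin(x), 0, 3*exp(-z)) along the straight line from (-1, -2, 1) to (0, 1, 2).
-4*cos(1) - 3*exp(-2) + 3*exp(-1) + 4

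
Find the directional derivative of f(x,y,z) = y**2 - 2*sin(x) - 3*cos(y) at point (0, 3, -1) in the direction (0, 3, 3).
3*sqrt(2)*(sin(3) + 2)/2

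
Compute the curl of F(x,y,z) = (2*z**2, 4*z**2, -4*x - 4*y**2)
(-8*y - 8*z, 4*z + 4, 0)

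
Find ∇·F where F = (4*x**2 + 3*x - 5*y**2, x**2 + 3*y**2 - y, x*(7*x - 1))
8*x + 6*y + 2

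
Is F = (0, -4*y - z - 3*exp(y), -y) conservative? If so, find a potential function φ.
Yes, F is conservative. φ = -2*y**2 - y*z - 3*exp(y)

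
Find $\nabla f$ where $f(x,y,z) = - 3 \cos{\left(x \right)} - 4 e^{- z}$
(3*sin(x), 0, 4*exp(-z))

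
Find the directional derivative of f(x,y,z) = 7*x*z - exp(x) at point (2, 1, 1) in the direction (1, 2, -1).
sqrt(6)*(-exp(2) - 7)/6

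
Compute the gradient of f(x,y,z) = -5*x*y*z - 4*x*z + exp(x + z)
(-5*y*z - 4*z + exp(x + z), -5*x*z, -5*x*y - 4*x + exp(x + z))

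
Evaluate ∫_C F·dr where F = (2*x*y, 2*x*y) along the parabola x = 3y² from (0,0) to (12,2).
1272/5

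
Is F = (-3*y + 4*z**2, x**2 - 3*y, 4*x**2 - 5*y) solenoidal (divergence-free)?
No, ∇·F = -3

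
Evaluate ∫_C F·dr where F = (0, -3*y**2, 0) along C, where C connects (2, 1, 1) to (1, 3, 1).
-26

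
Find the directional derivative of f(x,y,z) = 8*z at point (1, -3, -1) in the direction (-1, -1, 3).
24*sqrt(11)/11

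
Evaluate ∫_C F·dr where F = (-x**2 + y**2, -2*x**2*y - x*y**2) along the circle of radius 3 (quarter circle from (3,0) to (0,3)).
-99/2 - 81*pi/16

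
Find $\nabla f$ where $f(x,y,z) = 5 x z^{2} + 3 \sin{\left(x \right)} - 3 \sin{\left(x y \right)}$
(-3*y*cos(x*y) + 5*z**2 + 3*cos(x), -3*x*cos(x*y), 10*x*z)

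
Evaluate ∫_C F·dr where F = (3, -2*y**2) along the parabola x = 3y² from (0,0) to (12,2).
92/3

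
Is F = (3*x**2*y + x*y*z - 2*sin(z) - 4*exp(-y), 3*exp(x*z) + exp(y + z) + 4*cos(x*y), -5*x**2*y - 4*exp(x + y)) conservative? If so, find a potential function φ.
No, ∇×F = (-5*x**2 - 3*x*exp(x*z) - 4*exp(x + y) - exp(y + z), 11*x*y + 4*exp(x + y) - 2*cos(z), -3*x**2 - x*z - 4*y*sin(x*y) + 3*z*exp(x*z) - 4*exp(-y)) ≠ 0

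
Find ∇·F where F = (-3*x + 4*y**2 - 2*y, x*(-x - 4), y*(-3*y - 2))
-3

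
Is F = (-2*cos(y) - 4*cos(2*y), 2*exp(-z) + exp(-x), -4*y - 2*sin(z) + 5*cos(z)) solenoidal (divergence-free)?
No, ∇·F = -5*sin(z) - 2*cos(z)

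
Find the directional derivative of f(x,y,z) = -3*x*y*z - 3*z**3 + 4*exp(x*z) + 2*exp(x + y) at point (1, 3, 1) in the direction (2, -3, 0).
sqrt(13)*(-2*exp(4) - 9 + 8*E)/13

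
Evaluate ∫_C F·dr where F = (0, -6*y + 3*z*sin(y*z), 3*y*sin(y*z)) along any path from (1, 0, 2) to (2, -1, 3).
-3*cos(3)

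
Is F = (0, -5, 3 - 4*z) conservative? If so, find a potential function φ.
Yes, F is conservative. φ = -5*y - 2*z**2 + 3*z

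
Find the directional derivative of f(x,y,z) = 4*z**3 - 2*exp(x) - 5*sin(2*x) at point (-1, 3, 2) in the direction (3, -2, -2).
-6*sqrt(17)*(5*E*cos(2) + 1 + 16*E)*exp(-1)/17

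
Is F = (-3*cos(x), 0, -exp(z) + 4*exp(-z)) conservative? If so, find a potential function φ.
Yes, F is conservative. φ = -exp(z) - 3*sin(x) - 4*exp(-z)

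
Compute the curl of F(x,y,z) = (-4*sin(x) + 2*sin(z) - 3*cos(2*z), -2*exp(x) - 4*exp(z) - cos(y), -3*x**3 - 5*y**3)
(-15*y**2 + 4*exp(z), 9*x**2 + 6*sin(2*z) + 2*cos(z), -2*exp(x))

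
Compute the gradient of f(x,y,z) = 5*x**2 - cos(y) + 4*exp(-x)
(10*x - 4*exp(-x), sin(y), 0)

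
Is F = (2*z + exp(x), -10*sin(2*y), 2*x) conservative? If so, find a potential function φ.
Yes, F is conservative. φ = 2*x*z + exp(x) + 5*cos(2*y)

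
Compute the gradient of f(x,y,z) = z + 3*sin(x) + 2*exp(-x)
(3*cos(x) - 2*exp(-x), 0, 1)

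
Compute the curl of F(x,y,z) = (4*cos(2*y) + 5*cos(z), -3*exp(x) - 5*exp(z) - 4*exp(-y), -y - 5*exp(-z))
(5*exp(z) - 1, -5*sin(z), -3*exp(x) + 8*sin(2*y))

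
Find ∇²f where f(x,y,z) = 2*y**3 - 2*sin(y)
12*y + 2*sin(y)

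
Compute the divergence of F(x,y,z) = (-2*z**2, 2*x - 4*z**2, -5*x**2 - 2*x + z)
1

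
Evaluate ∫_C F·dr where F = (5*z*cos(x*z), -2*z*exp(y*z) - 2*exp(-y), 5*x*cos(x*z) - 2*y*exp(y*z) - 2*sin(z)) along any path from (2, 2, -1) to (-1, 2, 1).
-2*exp(2) - 5*sin(1) + 2*exp(-2) + 5*sin(2)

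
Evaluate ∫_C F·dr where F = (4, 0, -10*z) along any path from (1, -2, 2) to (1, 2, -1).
15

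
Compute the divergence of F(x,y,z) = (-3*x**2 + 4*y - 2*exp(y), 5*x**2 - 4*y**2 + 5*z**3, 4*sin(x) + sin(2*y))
-6*x - 8*y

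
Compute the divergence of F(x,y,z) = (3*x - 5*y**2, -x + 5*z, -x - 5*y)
3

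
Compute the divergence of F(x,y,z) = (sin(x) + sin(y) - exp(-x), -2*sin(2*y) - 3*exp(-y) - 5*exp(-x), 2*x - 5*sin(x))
cos(x) - 4*cos(2*y) + 3*exp(-y) + exp(-x)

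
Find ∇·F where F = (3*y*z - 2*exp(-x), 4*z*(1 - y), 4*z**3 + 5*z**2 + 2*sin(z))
12*z**2 + 6*z + 2*cos(z) + 2*exp(-x)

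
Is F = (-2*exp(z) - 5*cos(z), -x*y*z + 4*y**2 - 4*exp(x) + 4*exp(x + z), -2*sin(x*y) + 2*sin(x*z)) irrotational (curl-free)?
No, ∇×F = (x*y - 2*x*cos(x*y) - 4*exp(x + z), 2*y*cos(x*y) - 2*z*cos(x*z) - 2*exp(z) + 5*sin(z), -y*z - 4*exp(x) + 4*exp(x + z))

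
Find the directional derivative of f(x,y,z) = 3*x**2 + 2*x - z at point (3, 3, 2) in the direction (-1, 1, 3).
-23*sqrt(11)/11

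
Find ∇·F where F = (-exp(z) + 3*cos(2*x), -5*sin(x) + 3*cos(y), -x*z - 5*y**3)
-x - 6*sin(2*x) - 3*sin(y)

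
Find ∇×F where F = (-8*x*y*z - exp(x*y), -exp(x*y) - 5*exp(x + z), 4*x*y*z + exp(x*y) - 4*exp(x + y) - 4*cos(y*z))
(4*x*z + x*exp(x*y) + 4*z*sin(y*z) - 4*exp(x + y) + 5*exp(x + z), -8*x*y - 4*y*z - y*exp(x*y) + 4*exp(x + y), 8*x*z + x*exp(x*y) - y*exp(x*y) - 5*exp(x + z))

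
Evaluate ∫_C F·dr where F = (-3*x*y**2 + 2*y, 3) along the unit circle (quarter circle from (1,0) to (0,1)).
15/4 - pi/2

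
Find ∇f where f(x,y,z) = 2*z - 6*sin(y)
(0, -6*cos(y), 2)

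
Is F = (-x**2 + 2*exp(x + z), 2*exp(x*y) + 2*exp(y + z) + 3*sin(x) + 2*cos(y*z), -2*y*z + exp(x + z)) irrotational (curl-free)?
No, ∇×F = (2*y*sin(y*z) - 2*z - 2*exp(y + z), exp(x + z), 2*y*exp(x*y) + 3*cos(x))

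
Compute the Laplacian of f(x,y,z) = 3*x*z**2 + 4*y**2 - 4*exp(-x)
6*x + 8 - 4*exp(-x)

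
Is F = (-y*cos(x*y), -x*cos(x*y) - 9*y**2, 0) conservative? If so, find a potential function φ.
Yes, F is conservative. φ = -3*y**3 - sin(x*y)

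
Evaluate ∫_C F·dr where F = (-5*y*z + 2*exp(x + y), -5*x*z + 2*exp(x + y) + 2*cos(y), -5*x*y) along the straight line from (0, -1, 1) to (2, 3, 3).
2*(-1 + E*(-45 + sin(3) + sin(1) + exp(5)))*exp(-1)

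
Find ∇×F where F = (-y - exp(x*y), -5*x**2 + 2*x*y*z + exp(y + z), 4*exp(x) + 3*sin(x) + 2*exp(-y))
(-2*x*y - exp(y + z) - 2*exp(-y), -4*exp(x) - 3*cos(x), x*exp(x*y) - 10*x + 2*y*z + 1)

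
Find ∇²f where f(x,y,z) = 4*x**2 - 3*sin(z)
3*sin(z) + 8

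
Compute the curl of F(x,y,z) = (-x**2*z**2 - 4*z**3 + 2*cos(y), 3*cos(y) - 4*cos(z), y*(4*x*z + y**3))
(4*x*z + 4*y**3 - 4*sin(z), 2*z*(-x**2 - 2*y - 6*z), 2*sin(y))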